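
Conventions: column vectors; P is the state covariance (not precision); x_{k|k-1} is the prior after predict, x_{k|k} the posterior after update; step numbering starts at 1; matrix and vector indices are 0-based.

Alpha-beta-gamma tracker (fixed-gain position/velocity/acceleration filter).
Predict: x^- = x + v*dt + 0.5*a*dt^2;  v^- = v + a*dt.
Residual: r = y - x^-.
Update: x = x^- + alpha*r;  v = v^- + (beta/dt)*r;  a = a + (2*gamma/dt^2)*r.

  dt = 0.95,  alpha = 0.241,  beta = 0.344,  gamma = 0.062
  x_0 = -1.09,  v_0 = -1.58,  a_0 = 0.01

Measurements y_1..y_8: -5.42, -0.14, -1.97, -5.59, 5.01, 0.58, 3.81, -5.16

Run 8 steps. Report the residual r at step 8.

resid = -16.3904

step 1: x_pred=-2.5865  r=-2.8335  x^+=-3.2694  v^+=-2.5965  a^+=-0.3793
step 2: x_pred=-5.9072  r=5.7672  x^+=-4.5173  v^+=-0.8685  a^+=0.4131
step 3: x_pred=-5.1560  r=3.1860  x^+=-4.3882  v^+=0.6776  a^+=0.8508
step 4: x_pred=-3.3606  r=-2.2294  x^+=-3.8979  v^+=0.6786  a^+=0.5445
step 5: x_pred=-3.0075  r=8.0175  x^+=-1.0753  v^+=4.0990  a^+=1.6461
step 6: x_pred=3.5616  r=-2.9816  x^+=2.8430  v^+=4.5832  a^+=1.2364
step 7: x_pred=7.7550  r=-3.9450  x^+=6.8042  v^+=4.3293  a^+=0.6944
step 8: x_pred=11.2304  r=-16.3904  x^+=7.2803  v^+=-0.9461  a^+=-1.5576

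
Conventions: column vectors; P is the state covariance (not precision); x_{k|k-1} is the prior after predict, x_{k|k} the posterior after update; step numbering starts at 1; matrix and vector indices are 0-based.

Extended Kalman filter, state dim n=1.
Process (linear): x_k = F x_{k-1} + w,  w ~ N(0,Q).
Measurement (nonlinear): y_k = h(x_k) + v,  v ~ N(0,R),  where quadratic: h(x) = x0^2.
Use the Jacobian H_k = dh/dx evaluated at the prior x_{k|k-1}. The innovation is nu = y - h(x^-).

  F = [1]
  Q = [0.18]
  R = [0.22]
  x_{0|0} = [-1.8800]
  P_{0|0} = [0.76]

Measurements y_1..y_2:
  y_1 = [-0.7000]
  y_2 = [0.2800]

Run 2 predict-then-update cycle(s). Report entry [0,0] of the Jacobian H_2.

H_jac[0,0] = -1.5443

step 1: x^-=[-1.8800]  P^-=[0.9400]  H_jac=[-3.7600]  S=[13.5093]  K=[-0.2616]  nu=[-4.2344]  x^+=[-0.7722]  P^+=[0.0153]
step 2: x^-=[-0.7722]  P^-=[0.1953]  H_jac=[-1.5443]  S=[0.6858]  K=[-0.4398]  nu=[-0.3162]  x^+=[-0.6331]  P^+=[0.0627]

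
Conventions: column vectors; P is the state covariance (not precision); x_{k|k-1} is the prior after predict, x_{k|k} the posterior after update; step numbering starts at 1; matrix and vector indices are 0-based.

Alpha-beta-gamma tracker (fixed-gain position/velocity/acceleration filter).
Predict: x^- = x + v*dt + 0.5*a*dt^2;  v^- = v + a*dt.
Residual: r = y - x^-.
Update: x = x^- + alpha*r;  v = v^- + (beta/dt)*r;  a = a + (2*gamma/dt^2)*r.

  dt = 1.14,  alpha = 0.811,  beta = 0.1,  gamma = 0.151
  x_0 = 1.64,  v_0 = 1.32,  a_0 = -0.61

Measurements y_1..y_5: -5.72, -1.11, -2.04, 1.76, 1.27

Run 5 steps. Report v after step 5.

step 1: x_pred=2.7484  r=-8.4684  x^+=-4.1195  v^+=-0.1182  a^+=-2.5779
step 2: x_pred=-5.9294  r=4.8194  x^+=-2.0209  v^+=-2.6343  a^+=-1.4580
step 3: x_pred=-5.9713  r=3.9313  x^+=-2.7830  v^+=-3.9515  a^+=-0.5444
step 4: x_pred=-7.6415  r=9.4015  x^+=-0.0169  v^+=-3.7474  a^+=1.6403
step 5: x_pred=-3.2231  r=4.4931  x^+=0.4208  v^+=-1.4834  a^+=2.6844

v_post = -1.4834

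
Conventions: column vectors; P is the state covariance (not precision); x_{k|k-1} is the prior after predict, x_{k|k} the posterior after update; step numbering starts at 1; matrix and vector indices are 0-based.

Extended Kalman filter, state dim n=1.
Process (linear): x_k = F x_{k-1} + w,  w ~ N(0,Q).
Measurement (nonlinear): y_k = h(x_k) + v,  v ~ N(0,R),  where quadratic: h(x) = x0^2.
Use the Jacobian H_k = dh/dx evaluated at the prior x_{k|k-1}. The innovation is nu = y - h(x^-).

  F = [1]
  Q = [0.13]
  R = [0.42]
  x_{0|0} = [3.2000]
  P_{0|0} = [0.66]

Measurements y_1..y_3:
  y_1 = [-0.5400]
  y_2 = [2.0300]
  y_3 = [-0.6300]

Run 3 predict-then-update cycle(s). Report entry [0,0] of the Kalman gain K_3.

K[0,0] = 0.2638

step 1: x^-=[3.2000]  P^-=[0.7900]  H_jac=[6.4000]  S=[32.7784]  K=[0.1542]  nu=[-10.7800]  x^+=[1.5372]  P^+=[0.0101]
step 2: x^-=[1.5372]  P^-=[0.1401]  H_jac=[3.0744]  S=[1.7444]  K=[0.2470]  nu=[-0.3330]  x^+=[1.4550]  P^+=[0.0337]
step 3: x^-=[1.4550]  P^-=[0.1637]  H_jac=[2.9099]  S=[1.8065]  K=[0.2638]  nu=[-2.7469]  x^+=[0.7305]  P^+=[0.0381]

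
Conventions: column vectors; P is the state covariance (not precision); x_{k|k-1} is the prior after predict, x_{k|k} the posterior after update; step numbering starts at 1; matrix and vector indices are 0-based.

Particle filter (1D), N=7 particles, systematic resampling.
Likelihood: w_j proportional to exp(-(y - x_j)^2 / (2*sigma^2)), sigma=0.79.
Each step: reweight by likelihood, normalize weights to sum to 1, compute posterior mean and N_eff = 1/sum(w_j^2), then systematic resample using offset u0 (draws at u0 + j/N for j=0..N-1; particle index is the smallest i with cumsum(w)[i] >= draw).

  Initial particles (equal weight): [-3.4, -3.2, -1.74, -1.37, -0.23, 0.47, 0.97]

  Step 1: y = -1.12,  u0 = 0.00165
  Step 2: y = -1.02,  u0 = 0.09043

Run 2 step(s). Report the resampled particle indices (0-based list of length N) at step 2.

resampled_idx = [1, 2, 3, 4, 4, 5, 6]

step 1: w=[0.0064, 0.0129, 0.3030, 0.3922, 0.2186, 0.0544, 0.0125]  mean=-1.1402  Neff=3.3696  idx=[0, 2, 2, 3, 3, 4, 4]
step 2: w=[0.0025, 0.1515, 0.1515, 0.2081, 0.2081, 0.1392, 0.1392]  mean=-1.1697  Neff=5.8395  idx=[1, 2, 3, 4, 4, 5, 6]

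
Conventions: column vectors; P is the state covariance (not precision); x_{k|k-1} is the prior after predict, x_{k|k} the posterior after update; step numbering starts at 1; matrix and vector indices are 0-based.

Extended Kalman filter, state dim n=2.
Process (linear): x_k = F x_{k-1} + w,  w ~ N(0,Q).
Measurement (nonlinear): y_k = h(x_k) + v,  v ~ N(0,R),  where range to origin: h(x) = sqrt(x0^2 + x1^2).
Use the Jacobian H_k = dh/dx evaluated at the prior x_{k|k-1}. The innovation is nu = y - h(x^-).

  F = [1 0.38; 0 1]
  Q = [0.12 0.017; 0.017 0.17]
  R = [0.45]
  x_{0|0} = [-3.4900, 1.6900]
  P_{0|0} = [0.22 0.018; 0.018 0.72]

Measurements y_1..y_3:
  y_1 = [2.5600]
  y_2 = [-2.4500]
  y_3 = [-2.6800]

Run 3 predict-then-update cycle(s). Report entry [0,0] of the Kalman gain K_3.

K[0,0] = 0.6574

step 1: x^-=[-2.8478, 1.6900]  P^-=[0.4576 0.3086; 0.3086 0.8900]  H_jac=[-0.8600 0.5103]  S=[0.7494]  K=[-0.3150; 0.2520]  nu=[-0.7515]  x^+=[-2.6111, 1.5006]  P^+=[0.3833 0.3681; 0.3681 0.8424]
step 2: x^-=[-2.0408, 1.5006]  P^-=[0.9047 0.7052; 0.7052 1.0124]  H_jac=[-0.8056 0.5924]  S=[0.7193]  K=[-0.4324; 0.0440]  nu=[-4.9832]  x^+=[0.1141, 1.2816]  P^+=[0.7701 0.7189; 0.7189 1.0110]
step 3: x^-=[0.6011, 1.2816]  P^-=[1.5825 1.1201; 1.1201 1.1810]  H_jac=[0.4246 0.9054]  S=[2.5647]  K=[0.6574; 0.6024]  nu=[-4.0956]  x^+=[-2.0914, -1.1855]  P^+=[0.4740 0.1044; 0.1044 0.2504]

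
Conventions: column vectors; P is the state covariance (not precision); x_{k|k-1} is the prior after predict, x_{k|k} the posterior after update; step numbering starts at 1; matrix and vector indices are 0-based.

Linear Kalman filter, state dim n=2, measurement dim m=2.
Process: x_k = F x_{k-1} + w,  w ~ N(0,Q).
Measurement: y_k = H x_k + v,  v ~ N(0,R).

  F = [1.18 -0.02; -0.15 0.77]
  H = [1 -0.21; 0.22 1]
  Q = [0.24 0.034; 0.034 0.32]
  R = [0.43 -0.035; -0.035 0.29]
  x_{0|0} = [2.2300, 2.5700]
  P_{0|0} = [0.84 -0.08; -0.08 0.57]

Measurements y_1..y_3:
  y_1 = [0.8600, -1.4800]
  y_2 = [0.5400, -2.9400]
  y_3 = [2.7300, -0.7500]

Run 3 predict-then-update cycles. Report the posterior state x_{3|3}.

step 1: x^-=[2.5800, 1.6444]  P^-=[1.4136 -0.1964; -0.1964 0.6953]  S=[1.9568 -0.0573; -0.0573 0.9673]  K=[0.7483 0.1628; -0.1555 0.6649]  nu=[-1.3747, -3.6920]  x^+=[0.9502, -0.5967]  P^+=[0.3063 -0.0464; -0.0464 0.2085]
step 2: x^-=[1.1332, -0.6020]  P^-=[0.6688 -0.0657; -0.0657 0.4612]  S=[1.1467 -0.0474; -0.0474 0.7547]  K=[0.6013 0.1457; -0.1176 0.5846]  nu=[-0.7196, -2.5873]  x^+=[0.3236, -2.0299]  P^+=[0.2465 -0.0330; -0.0330 0.1809]
step 3: x^-=[0.4225, -1.6116]  P^-=[0.5849 -0.0425; -0.0425 0.4404]  S=[1.0522 -0.0394; -0.0394 0.7400]  K=[0.5699 0.1467; -0.1067 0.5768]  nu=[1.9691, 0.7686]  x^+=[1.6574, -1.3784]  P^+=[0.2338 -0.0288; -0.0288 0.1774]

x_post = [1.6574, -1.3784]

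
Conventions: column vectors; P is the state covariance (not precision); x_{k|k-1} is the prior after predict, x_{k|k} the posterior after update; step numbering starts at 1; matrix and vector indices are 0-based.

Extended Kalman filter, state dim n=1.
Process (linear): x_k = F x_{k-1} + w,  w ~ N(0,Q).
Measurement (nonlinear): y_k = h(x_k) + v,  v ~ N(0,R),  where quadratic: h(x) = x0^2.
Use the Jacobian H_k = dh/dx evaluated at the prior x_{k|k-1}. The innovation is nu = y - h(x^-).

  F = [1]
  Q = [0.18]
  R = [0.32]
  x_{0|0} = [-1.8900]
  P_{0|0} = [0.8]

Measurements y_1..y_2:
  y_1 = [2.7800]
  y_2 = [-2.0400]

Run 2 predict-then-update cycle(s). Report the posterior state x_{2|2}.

step 1: x^-=[-1.8900]  P^-=[0.9800]  H_jac=[-3.7800]  S=[14.3226]  K=[-0.2586]  nu=[-0.7921]  x^+=[-1.6851]  P^+=[0.0219]
step 2: x^-=[-1.6851]  P^-=[0.2019]  H_jac=[-3.3703]  S=[2.6133]  K=[-0.2604]  nu=[-4.8797]  x^+=[-0.4146]  P^+=[0.0247]

x_post = [-0.4146]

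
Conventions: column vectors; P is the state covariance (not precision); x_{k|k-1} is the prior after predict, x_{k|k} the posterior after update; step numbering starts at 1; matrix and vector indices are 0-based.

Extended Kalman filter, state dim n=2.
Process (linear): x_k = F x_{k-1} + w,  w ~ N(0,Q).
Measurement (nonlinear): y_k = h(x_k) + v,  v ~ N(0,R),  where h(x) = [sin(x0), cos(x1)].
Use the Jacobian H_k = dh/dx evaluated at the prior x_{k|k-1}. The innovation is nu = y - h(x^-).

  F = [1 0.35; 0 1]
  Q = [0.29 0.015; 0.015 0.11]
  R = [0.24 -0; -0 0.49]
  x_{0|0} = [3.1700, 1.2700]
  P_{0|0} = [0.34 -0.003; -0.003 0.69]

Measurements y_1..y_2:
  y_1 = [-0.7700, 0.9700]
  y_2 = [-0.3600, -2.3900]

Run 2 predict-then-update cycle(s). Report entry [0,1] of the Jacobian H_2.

step 1: x^-=[3.6145, 1.2700]  P^-=[0.7124 0.2535; 0.2535 0.8000]  H_jac=[-0.8902 0.0000; 0.0000 -0.9551]  S=[0.8046 0.2155; 0.2155 1.2198]  K=[-0.7716 -0.0621; -0.1183 -0.6055]  nu=[-0.3145, 0.6737]  x^+=[3.8153, 0.8993]  P^+=[0.2080 0.0319; 0.0319 0.3106]
step 2: x^-=[4.1301, 0.8993]  P^-=[0.5584 0.1556; 0.1556 0.4206]  H_jac=[-0.5500 0.0000; 0.0000 -0.7829]  S=[0.4089 0.0670; 0.0670 0.7478]  K=[-0.7351 -0.0970; -0.1392 -0.4279]  nu=[0.4752, -3.0122]  x^+=[4.0730, 2.1220]  P^+=[0.3208 0.0607; 0.0607 0.2678]

H_jac[0,1] = 0.0000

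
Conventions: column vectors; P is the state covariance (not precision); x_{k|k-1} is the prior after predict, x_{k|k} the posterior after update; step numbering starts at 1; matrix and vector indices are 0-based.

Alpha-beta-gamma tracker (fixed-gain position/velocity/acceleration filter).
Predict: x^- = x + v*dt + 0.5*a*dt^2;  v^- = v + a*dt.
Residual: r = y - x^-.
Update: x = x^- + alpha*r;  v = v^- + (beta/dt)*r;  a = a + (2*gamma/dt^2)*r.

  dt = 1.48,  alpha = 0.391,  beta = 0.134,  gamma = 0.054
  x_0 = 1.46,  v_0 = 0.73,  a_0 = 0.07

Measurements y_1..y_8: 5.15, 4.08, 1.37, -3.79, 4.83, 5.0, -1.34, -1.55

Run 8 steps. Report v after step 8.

step 1: x_pred=2.6171  r=2.5329  x^+=3.6074  v^+=1.0629  a^+=0.1949
step 2: x_pred=5.3940  r=-1.3140  x^+=4.8802  v^+=1.2324  a^+=0.1301
step 3: x_pred=6.8467  r=-5.4767  x^+=4.7053  v^+=0.9291  a^+=-0.1399
step 4: x_pred=5.9271  r=-9.7171  x^+=2.1277  v^+=-0.1578  a^+=-0.6190
step 5: x_pred=1.2162  r=3.6138  x^+=2.6292  v^+=-0.7468  a^+=-0.4409
step 6: x_pred=1.0411  r=3.9589  x^+=2.5890  v^+=-1.0408  a^+=-0.2457
step 7: x_pred=0.7795  r=-2.1195  x^+=-0.0492  v^+=-1.5963  a^+=-0.3502
step 8: x_pred=-2.7952  r=1.2452  x^+=-2.3084  v^+=-2.0018  a^+=-0.2888

v_post = -2.0018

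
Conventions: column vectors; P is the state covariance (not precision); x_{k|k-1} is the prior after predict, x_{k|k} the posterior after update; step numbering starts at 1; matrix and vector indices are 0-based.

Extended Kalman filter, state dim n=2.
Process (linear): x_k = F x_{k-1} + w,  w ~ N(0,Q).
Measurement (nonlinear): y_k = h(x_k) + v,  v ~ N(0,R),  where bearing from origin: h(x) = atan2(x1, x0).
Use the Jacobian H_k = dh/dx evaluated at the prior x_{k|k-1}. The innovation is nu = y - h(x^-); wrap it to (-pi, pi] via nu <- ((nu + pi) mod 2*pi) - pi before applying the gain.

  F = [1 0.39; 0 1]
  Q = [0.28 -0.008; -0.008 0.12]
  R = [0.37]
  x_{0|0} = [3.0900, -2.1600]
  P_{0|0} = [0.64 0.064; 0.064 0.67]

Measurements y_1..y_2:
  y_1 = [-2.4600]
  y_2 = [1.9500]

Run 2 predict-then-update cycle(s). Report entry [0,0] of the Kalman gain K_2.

K[0,0] = 0.8771

step 1: x^-=[2.2476, -2.1600]  P^-=[1.0718 0.3173; 0.3173 0.7900]  H_jac=[0.2223 0.2313]  S=[0.4979]  K=[0.6260; 0.5087]  nu=[-1.6945]  x^+=[1.1869, -3.0220]  P^+=[0.8767 0.1588; 0.1588 0.6612]
step 2: x^-=[0.0083, -3.0220]  P^-=[1.3812 0.4086; 0.4086 0.7812]  H_jac=[0.3309 0.0009]  S=[0.5215]  K=[0.8771; 0.2607]  nu=[-2.7651]  x^+=[-2.4170, -3.7427]  P^+=[0.9800 0.2894; 0.2894 0.7457]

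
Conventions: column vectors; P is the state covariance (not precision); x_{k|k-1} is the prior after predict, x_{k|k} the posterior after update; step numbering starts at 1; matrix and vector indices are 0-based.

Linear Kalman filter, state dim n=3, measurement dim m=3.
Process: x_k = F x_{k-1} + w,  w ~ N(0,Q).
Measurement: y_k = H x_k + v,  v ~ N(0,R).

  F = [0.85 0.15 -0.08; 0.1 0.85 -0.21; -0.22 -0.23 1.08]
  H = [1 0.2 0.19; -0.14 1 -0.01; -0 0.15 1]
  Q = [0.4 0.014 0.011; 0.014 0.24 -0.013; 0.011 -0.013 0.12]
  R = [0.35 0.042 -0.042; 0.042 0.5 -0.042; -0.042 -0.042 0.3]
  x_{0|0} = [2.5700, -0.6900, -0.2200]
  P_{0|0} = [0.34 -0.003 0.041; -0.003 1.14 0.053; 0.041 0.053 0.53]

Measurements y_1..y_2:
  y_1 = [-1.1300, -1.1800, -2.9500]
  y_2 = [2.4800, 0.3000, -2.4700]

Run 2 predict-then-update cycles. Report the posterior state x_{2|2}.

x_post = [1.9297, 0.2588, -2.4554]

step 1: x^-=[2.0986, -0.2833, -0.6443]  P^-=[0.6671 0.1820 -0.0891; 0.1820 1.0693 -0.3054; -0.0891 -0.3054 0.7688]  S=[1.1033 0.2838 0.0046; 0.2838 1.5373 -0.1856; 0.0046 -0.1856 1.0013]  K=[0.6404 -0.0693 -0.0775; 0.1385 0.6524 -0.0245; 0.0230 -0.1152 0.7006]  nu=[-3.0495, -0.6093, -2.2632]  x^+=[0.3633, -1.0477, -2.2300]  P^+=[0.2288 0.0270 -0.0513; 0.0270 0.3359 -0.0910; -0.0513 -0.0910 0.2277]
step 2: x^-=[0.3301, -0.3859, -2.2473]  P^-=[0.5904 0.1186 -0.1336; 0.1186 0.5343 -0.2368; -0.1336 -0.2368 0.4867]  S=[0.9580 0.1410 -0.1034; 0.1410 1.0170 -0.1870; -0.1034 -0.1870 0.7277]  K=[0.6145 -0.0647 -0.0885; 0.1093 0.4822 -0.0759; -0.0126 -0.1090 0.5903]  nu=[2.6541, 0.7097, -0.1648]  x^+=[1.9297, 0.2588, -2.4554]  P^+=[0.2208 0.0275 -0.0538; 0.0275 0.2519 -0.0854; -0.0538 -0.0854 0.1950]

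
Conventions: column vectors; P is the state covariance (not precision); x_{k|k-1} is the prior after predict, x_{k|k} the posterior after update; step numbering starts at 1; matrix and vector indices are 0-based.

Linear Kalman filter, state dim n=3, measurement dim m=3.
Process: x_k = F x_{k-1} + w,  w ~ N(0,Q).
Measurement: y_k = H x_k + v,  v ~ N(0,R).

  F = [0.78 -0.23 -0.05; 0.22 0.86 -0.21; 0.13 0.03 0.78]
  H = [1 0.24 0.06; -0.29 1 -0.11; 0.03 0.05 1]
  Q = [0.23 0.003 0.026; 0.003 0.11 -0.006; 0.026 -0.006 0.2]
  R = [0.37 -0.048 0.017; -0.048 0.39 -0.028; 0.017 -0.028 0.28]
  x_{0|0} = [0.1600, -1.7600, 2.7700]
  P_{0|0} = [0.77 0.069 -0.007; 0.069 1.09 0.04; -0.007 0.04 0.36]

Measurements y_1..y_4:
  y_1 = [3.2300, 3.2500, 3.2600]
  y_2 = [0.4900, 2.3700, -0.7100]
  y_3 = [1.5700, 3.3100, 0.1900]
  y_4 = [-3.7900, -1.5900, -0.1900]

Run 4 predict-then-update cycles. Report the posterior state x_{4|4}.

step 1: x^-=[0.3911, -2.0601, 2.1286]  P^-=[0.7337 -0.0325 0.0706; -0.0325 0.9816 0.0189; 0.0706 0.0189 0.4340]  S=[1.1553 -0.0666 0.1503; -0.0666 1.4577 -0.0354; 0.1503 -0.0354 0.7232]  K=[0.6251 -0.1453 -0.0112; 0.2057 0.6898 0.0837; 0.0082 -0.0188 0.6018]  nu=[3.2056, 5.6577, 1.2227]  x^+=[1.5594, 2.6046, 2.7843]  P^+=[0.2415 -0.0157 0.0051; -0.0157 0.2518 -0.0045; 0.0051 -0.0045 0.1692]
step 2: x^-=[0.4781, 1.9983, 2.4526]  P^-=[0.3958 -0.0142 0.0461; -0.0142 0.3106 -0.0244; 0.0461 -0.0244 0.3080]  S=[0.7828 -0.1102 0.0905; -0.1102 0.7542 -0.0878; 0.0905 -0.0878 0.5894]  K=[0.4892 -0.1056 0.0063; 0.1342 0.4439 0.0297; 0.0106 -0.0334 0.5162]  nu=[-0.6148, 0.7801, -3.2768]  x^+=[0.0742, 2.1647, 0.7285]  P^+=[0.1880 -0.0095 0.0079; -0.0095 0.1620 -0.0096; 0.0079 -0.0096 0.1459]
step 3: x^-=[-0.4764, 1.7250, 0.6428]  P^-=[0.3559 -0.0026 0.0448; -0.0026 0.2446 -0.0267; 0.0448 -0.0267 0.2932]  S=[0.7444 -0.1034 0.0864; -0.1034 0.6783 -0.0909; 0.0864 -0.0909 0.5741]  K=[0.4669 -0.0904 0.0118; 0.1251 0.3874 0.0171; 0.0116 -0.0369 0.5031]  nu=[1.5939, 1.5175, -0.5248]  x^+=[0.1244, 2.5033, 0.3414]  P^+=[0.1781 -0.0054 0.0087; -0.0054 0.1418 -0.0109; 0.0087 -0.0109 0.1424]
step 4: x^-=[-0.4958, 2.1085, 0.3575]  P^-=[0.3472 0.0021 0.0448; 0.0021 0.2309 -0.0272; 0.0448 -0.0272 0.2910]  S=[0.7371 -0.0999 0.0860; -0.0999 0.6612 -0.0916; 0.0860 -0.0916 0.5718]  K=[0.4623 -0.0849 0.0136; 0.1248 0.3735 0.0139; 0.0120 -0.0379 0.5009]  nu=[-3.8217, -3.8030, -0.6381]  x^+=[-1.9482, 0.2023, 0.1363]  P^+=[0.1757 -0.0037 0.0089; -0.0037 0.1370 -0.0112; 0.0089 -0.0112 0.1418]

x_post = [-1.9482, 0.2023, 0.1363]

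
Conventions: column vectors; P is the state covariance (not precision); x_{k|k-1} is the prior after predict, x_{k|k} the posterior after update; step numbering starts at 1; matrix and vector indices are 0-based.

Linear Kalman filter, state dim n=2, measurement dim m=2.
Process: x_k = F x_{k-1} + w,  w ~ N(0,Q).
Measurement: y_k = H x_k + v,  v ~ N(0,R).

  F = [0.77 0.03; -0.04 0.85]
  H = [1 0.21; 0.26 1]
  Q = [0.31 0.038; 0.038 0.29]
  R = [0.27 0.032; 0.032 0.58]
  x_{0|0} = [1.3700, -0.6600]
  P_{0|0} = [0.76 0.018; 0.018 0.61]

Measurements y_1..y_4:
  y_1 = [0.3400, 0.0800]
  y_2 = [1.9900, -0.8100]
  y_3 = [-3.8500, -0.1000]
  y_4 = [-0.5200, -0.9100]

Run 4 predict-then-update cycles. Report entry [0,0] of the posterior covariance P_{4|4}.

P_post[0,0] = 0.1681

step 1: x^-=[1.0351, -0.6158]  P^-=[0.7620 0.0419; 0.0419 0.7307]  S=[1.0818 0.4278; 0.4278 1.3840]  K=[0.7336 -0.0533; -0.0357 0.5469]  nu=[-0.5658, 0.4267]  x^+=[0.5973, -0.3623]  P^+=[0.2094 -0.0619; -0.0619 0.3321]
step 2: x^-=[0.4491, -0.3318]  P^-=[0.4316 -0.0004; -0.0004 0.5345]  S=[0.7250 0.2560; 0.2560 1.1435]  K=[0.6088 -0.0385; -0.0117 0.4700]  nu=[1.6106, -0.5949]  x^+=[1.4525, -0.6303]  P^+=[0.1732 -0.0479; -0.0479 0.2847]
step 3: x^-=[1.0995, -0.5938]  P^-=[0.4107 0.0086; 0.0086 0.4992]  S=[0.7064 0.2527; 0.2527 1.1115]  K=[0.5953 -0.0315; -0.0009 0.4514]  nu=[-4.8248, 0.2080]  x^+=[-1.7793, -0.4958]  P^+=[0.1688 -0.0431; -0.0431 0.2730]
step 4: x^-=[-1.3849, -0.3503]  P^-=[0.4083 0.0116; 0.0116 0.4904]  S=[0.7048 0.2534; 0.2534 1.1041]  K=[0.5934 -0.0295; 0.0021 0.4465]  nu=[0.9385, -0.1996]  x^+=[-0.8221, -0.4375]  P^+=[0.1681 -0.0418; -0.0418 0.2699]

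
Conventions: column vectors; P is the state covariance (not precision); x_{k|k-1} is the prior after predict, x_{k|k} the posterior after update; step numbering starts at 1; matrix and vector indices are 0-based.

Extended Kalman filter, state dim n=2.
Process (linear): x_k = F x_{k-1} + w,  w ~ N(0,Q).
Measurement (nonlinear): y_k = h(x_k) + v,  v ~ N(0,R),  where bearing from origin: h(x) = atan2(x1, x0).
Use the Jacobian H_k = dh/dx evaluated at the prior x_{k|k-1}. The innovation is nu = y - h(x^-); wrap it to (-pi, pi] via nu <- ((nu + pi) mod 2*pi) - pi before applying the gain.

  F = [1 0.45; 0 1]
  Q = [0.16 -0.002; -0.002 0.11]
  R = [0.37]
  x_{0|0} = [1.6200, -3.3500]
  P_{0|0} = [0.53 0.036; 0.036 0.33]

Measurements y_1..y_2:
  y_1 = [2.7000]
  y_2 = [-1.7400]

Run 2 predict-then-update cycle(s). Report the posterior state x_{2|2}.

x_post = [-2.4512, -3.6328]

step 1: x^-=[0.1125, -3.3500]  P^-=[0.7892 0.1825; 0.1825 0.4400]  H_jac=[0.2982 0.0100]  S=[0.4413]  K=[0.5374; 0.1333]  nu=[-2.0460]  x^+=[-0.9870, -3.6227]  P^+=[0.6618 0.1509; 0.1509 0.4322]
step 2: x^-=[-2.6172, -3.6227]  P^-=[1.0451 0.3434; 0.3434 0.5422]  H_jac=[0.1814 -0.1310]  S=[0.3974]  K=[0.3638; -0.0221]  nu=[0.4564]  x^+=[-2.4512, -3.6328]  P^+=[0.9925 0.3465; 0.3465 0.5420]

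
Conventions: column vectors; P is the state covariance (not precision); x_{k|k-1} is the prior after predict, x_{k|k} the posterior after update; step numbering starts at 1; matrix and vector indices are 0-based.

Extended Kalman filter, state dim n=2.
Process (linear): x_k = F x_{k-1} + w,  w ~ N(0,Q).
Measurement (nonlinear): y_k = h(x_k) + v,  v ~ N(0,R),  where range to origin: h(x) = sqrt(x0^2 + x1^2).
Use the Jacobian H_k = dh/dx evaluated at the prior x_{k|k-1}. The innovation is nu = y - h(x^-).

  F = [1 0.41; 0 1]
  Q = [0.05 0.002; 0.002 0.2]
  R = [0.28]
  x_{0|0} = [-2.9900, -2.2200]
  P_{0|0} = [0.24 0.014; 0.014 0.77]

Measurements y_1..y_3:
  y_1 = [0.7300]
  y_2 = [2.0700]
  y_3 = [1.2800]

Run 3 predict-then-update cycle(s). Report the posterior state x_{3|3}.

step 1: x^-=[-3.9002, -2.2200]  P^-=[0.4309 0.3317; 0.3317 0.9700]  H_jac=[-0.8691 -0.4947]  S=[1.1280]  K=[-0.4775; -0.6809]  nu=[-3.7578]  x^+=[-2.1061, 0.3388]  P^+=[0.1738 -0.0350; -0.0350 0.4470]
step 2: x^-=[-1.9672, 0.3388]  P^-=[0.2702 0.1502; 0.1502 0.6470]  H_jac=[-0.9855 0.1697]  S=[0.5108]  K=[-0.4714; -0.0749]  nu=[0.0739]  x^+=[-2.0020, 0.3332]  P^+=[0.1567 0.1322; 0.1322 0.6441]
step 3: x^-=[-1.8654, 0.3332]  P^-=[0.4234 0.3983; 0.3983 0.8441]  H_jac=[-0.9844 0.1759]  S=[0.5785]  K=[-0.5994; -0.4212]  nu=[-0.6149]  x^+=[-1.4968, 0.5922]  P^+=[0.2155 0.2523; 0.2523 0.7415]

x_post = [-1.4968, 0.5922]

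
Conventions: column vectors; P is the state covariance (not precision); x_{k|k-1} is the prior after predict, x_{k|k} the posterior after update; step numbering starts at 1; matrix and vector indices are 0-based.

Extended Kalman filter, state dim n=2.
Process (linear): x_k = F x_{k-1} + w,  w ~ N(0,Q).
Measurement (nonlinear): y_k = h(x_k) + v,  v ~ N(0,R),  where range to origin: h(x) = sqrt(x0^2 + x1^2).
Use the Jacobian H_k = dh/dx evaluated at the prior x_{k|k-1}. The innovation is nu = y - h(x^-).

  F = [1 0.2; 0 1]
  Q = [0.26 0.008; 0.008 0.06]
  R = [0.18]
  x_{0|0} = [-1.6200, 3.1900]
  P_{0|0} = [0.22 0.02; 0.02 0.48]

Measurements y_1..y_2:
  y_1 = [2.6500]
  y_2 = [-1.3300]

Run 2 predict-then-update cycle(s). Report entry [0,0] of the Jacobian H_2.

step 1: x^-=[-0.9820, 3.1900]  P^-=[0.5072 0.1240; 0.1240 0.5400]  H_jac=[-0.2942 0.9557]  S=[0.6474]  K=[-0.0474; 0.7408]  nu=[-0.6877]  x^+=[-0.9494, 2.6805]  P^+=[0.5057 0.1468; 0.1468 0.1847]
step 2: x^-=[-0.4133, 2.6805]  P^-=[0.8318 0.1917; 0.1917 0.2447]  H_jac=[-0.1524 0.9883]  S=[0.3806]  K=[0.1648; 0.5587]  nu=[-4.0422]  x^+=[-1.0792, 0.4222]  P^+=[0.8215 0.1567; 0.1567 0.1259]

H_jac[0,0] = -0.1524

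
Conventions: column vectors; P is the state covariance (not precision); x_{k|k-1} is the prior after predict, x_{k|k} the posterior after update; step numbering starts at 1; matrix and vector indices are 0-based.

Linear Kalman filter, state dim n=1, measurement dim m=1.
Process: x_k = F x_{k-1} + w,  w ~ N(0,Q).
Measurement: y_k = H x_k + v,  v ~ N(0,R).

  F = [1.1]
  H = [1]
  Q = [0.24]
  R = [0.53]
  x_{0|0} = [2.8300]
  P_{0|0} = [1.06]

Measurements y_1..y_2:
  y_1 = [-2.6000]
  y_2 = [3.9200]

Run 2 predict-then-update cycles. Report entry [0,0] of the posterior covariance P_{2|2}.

step 1: x^-=[3.1130]  P^-=[1.5226]  S=[2.0526]  K=[0.7418]  nu=[-5.7130]  x^+=[-1.1249]  P^+=[0.3931]
step 2: x^-=[-1.2373]  P^-=[0.7157]  S=[1.2457]  K=[0.5745]  nu=[5.1573]  x^+=[1.7258]  P^+=[0.3045]

P_post[0,0] = 0.3045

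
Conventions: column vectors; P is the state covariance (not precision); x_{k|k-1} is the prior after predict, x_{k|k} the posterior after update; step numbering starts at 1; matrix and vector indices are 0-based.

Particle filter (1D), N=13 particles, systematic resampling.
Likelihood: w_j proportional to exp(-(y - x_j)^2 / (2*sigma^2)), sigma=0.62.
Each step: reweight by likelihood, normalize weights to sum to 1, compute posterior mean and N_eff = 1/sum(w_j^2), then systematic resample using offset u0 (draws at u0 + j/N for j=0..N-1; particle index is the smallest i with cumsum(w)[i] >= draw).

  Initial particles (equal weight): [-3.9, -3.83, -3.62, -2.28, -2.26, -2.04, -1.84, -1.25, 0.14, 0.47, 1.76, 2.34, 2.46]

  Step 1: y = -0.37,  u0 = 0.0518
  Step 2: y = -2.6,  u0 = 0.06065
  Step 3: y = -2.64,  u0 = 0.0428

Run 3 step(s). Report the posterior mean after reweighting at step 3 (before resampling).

step 1: w=[0.0000, 0.0000, 0.0000, 0.0055, 0.0061, 0.0168, 0.0379, 0.2304, 0.4497, 0.2519, 0.0017, 0.0000, 0.0000]  mean=-0.2336  Neff=3.1197  idx=[6, 7, 7, 7, 8, 8, 8, 8, 8, 8, 9, 9, 9]
step 2: w=[0.6270, 0.1242, 0.1242, 0.1242, 0.0001, 0.0001, 0.0001, 0.0001, 0.0001, 0.0001, 0.0000, 0.0000, 0.0000]  mean=-1.6193  Neff=2.2759  idx=[0, 0, 0, 0, 0, 0, 0, 0, 1, 2, 2, 3, 3]
step 3: w=[0.1120, 0.1120, 0.1120, 0.1120, 0.1120, 0.1120, 0.1120, 0.1120, 0.0209, 0.0209, 0.0209, 0.0209, 0.0209]  mean=-1.7785  Neff=9.7593  idx=[0, 1, 1, 2, 3, 3, 4, 5, 5, 6, 7, 7, 11]

post_mean = -1.7785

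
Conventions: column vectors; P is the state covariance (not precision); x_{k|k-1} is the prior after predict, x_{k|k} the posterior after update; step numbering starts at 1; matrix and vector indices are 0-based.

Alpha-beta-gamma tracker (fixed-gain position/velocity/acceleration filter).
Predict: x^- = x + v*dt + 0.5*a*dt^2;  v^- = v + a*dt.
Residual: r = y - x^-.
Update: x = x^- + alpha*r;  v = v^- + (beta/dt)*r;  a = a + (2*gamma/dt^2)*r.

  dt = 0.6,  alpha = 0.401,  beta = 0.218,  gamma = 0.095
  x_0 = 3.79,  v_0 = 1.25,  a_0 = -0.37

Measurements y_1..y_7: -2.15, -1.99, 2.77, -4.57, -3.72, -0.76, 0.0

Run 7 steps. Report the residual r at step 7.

resid = 5.4968

step 1: x_pred=4.4734  r=-6.6234  x^+=1.8174  v^+=-1.3785  a^+=-3.8657
step 2: x_pred=0.2945  r=-2.2845  x^+=-0.6216  v^+=-4.5279  a^+=-5.0714
step 3: x_pred=-4.2512  r=7.0212  x^+=-1.4357  v^+=-5.0197  a^+=-1.3658
step 4: x_pred=-4.6934  r=0.1234  x^+=-4.6439  v^+=-5.7944  a^+=-1.3006
step 5: x_pred=-8.3546  r=4.6346  x^+=-6.4961  v^+=-4.8908  a^+=1.1454
step 6: x_pred=-9.2245  r=8.4645  x^+=-5.8302  v^+=-1.1281  a^+=5.6128
step 7: x_pred=-5.4968  r=5.4968  x^+=-3.2926  v^+=4.2367  a^+=8.5139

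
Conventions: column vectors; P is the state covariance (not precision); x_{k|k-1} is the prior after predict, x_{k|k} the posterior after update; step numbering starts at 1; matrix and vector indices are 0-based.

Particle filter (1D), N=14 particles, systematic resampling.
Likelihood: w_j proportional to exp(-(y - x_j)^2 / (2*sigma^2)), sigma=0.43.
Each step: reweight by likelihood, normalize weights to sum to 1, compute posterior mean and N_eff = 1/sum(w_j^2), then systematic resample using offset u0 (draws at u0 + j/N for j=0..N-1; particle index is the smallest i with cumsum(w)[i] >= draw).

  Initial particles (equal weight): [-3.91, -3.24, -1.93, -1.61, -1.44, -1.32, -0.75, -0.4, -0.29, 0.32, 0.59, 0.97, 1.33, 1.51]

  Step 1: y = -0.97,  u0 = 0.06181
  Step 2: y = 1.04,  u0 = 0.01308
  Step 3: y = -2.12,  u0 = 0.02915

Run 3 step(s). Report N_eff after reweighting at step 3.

N_eff = 1.7071

step 1: w=[0.0000, 0.0000, 0.0253, 0.1009, 0.1681, 0.2194, 0.2681, 0.1269, 0.0875, 0.0034, 0.0004, 0.0000, 0.0000, 0.0000]  mean=-1.0188  Neff=5.4692  idx=[3, 4, 4, 4, 5, 5, 5, 6, 6, 6, 6, 7, 8, 8]
step 2: w=[0.0000, 0.0000, 0.0000, 0.0000, 0.0000, 0.0000, 0.0000, 0.0082, 0.0082, 0.0082, 0.0082, 0.1740, 0.3966, 0.3966]  mean=-0.3242  Neff=2.8973  idx=[8, 11, 11, 12, 12, 12, 12, 12, 12, 13, 13, 13, 13, 13]
step 3: w=[0.7617, 0.0409, 0.0409, 0.0142, 0.0142, 0.0142, 0.0142, 0.0142, 0.0142, 0.0142, 0.0142, 0.0142, 0.0142, 0.0142]  mean=-0.6494  Neff=1.7071  idx=[0, 0, 0, 0, 0, 0, 0, 0, 0, 0, 0, 2, 6, 11]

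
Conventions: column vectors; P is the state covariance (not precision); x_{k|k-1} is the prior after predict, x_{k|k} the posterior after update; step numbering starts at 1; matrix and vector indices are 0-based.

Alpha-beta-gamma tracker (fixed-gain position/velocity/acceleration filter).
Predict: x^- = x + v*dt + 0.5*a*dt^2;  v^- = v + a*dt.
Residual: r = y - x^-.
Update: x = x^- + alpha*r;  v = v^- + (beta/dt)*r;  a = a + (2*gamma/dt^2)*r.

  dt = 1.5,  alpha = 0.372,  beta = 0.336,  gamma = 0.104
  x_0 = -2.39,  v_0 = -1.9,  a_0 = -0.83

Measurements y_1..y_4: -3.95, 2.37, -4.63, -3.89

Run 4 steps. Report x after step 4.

x_post = -4.1782

step 1: x_pred=-6.1738  r=2.2237  x^+=-5.3465  v^+=-2.6469  a^+=-0.6244
step 2: x_pred=-10.0193  r=12.3893  x^+=-5.4105  v^+=-0.8083  a^+=0.5209
step 3: x_pred=-6.0370  r=1.4070  x^+=-5.5136  v^+=0.2882  a^+=0.6510
step 4: x_pred=-4.3490  r=0.4590  x^+=-4.1782  v^+=1.3674  a^+=0.6934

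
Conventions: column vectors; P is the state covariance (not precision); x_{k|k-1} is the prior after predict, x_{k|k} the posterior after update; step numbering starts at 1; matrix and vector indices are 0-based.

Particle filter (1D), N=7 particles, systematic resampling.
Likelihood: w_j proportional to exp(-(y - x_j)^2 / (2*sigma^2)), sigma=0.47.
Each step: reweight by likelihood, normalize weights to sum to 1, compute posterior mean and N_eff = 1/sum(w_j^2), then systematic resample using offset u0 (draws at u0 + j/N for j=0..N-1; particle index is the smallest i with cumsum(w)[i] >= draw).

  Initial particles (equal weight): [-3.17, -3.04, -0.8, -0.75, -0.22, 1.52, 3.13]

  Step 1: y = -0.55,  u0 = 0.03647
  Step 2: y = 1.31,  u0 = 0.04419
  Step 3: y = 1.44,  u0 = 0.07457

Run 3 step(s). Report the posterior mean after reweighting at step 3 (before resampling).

post_mean = -0.2200

step 1: w=[0.0000, 0.0000, 0.3387, 0.3564, 0.3049, 0.0000, 0.0000]  mean=-0.6053  Neff=2.9879  idx=[2, 2, 2, 3, 3, 4, 4]
step 2: w=[0.0041, 0.0041, 0.0041, 0.0066, 0.0066, 0.4873, 0.4873]  mean=-0.2341  Neff=2.1051  idx=[5, 5, 5, 5, 6, 6, 6]
step 3: w=[0.1429, 0.1429, 0.1429, 0.1429, 0.1429, 0.1429, 0.1429]  mean=-0.2200  Neff=7.0000  idx=[0, 1, 2, 3, 4, 5, 6]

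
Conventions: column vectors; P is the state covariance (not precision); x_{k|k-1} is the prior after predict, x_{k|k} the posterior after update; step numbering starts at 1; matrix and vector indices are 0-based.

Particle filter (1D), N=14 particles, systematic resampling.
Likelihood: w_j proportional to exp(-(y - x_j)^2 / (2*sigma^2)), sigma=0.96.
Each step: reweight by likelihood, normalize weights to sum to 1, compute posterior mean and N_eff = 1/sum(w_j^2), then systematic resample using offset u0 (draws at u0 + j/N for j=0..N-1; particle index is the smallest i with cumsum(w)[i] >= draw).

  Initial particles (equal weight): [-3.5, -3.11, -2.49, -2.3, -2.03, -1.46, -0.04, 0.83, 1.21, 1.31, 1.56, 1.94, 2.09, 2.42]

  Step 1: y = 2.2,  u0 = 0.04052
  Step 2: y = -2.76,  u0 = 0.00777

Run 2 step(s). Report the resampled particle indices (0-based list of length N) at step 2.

step 1: w=[0.0000, 0.0000, 0.0000, 0.0000, 0.0000, 0.0001, 0.0122, 0.0669, 0.1088, 0.1205, 0.1483, 0.1786, 0.1840, 0.1804]  mean=1.7436  Neff=6.6084  idx=[7, 8, 8, 9, 10, 10, 11, 11, 11, 12, 12, 13, 13, 13]
step 2: w=[0.5980, 0.1258, 0.1258, 0.0814, 0.0261, 0.0261, 0.0041, 0.0041, 0.0041, 0.0019, 0.0019, 0.0003, 0.0003, 0.0003]  mean=1.0224  Neff=2.5170  idx=[0, 0, 0, 0, 0, 0, 0, 0, 0, 1, 1, 2, 3, 4]

resampled_idx = [0, 0, 0, 0, 0, 0, 0, 0, 0, 1, 1, 2, 3, 4]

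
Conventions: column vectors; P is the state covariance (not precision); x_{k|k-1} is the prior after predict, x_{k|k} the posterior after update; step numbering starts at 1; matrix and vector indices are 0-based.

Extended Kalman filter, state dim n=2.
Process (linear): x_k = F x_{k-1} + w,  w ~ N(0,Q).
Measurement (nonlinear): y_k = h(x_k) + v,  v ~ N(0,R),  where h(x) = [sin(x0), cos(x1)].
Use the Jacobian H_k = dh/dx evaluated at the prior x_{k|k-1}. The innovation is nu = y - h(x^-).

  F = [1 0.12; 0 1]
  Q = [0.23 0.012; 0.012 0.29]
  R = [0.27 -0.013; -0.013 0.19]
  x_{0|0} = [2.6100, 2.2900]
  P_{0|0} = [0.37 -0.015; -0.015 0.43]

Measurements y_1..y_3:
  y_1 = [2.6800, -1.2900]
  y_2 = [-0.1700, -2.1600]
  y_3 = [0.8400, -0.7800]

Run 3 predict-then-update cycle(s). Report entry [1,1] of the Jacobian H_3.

H_jac[1,1] = 0.5290

step 1: x^-=[2.8848, 2.2900]  P^-=[0.6026 0.0486; 0.0486 0.7200]  H_jac=[-0.9672 0.0000; 0.0000 -0.7523]  S=[0.8337 0.0224; 0.0224 0.5975]  K=[-0.6981 -0.0351; -0.0321 -0.9053]  nu=[2.4260, -0.6312]  x^+=[1.2132, 2.7836]  P^+=[0.1944 -0.0032; -0.0032 0.2281]
step 2: x^-=[1.5473, 2.7836]  P^-=[0.4269 0.0362; 0.0362 0.5181]  H_jac=[0.0235 0.0000; 0.0000 -0.3504]  S=[0.2702 -0.0133; -0.0133 0.2536]  K=[0.0348 -0.0481; -0.0322 -0.7175]  nu=[-1.1697, -1.2234]  x^+=[1.5655, 3.6990]  P^+=[0.4260 0.0274; 0.0274 0.3879]
step 3: x^-=[2.0094, 3.6990]  P^-=[0.6681 0.0859; 0.0859 0.6779]  H_jac=[-0.4246 0.0000; 0.0000 0.5290]  S=[0.3905 -0.0323; -0.0323 0.3797]  K=[-0.7218 0.0583; -0.0154 0.9431]  nu=[-0.0654, 0.0686]  x^+=[2.0605, 3.7647]  P^+=[0.4607 0.0387; 0.0387 0.3391]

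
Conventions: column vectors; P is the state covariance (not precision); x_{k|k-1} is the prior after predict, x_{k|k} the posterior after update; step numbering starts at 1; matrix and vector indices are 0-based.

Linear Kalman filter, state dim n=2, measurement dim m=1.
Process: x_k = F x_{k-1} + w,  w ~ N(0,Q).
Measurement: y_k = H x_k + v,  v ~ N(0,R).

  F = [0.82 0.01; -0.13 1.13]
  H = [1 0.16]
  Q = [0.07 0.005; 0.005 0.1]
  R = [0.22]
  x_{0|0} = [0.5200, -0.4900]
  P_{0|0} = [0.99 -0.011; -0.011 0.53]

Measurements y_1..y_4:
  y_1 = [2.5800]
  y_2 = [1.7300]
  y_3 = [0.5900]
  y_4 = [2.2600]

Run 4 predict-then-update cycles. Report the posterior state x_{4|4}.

step 1: x^-=[0.4215, -0.6213]  P^-=[0.7355 -0.1047; -0.1047 0.7967]  S=[0.9424]  K=[0.7627; 0.0241]  nu=[2.2579]  x^+=[2.1436, -0.5668]  P^+=[0.1873 -0.1221; -0.1221 0.7962]
step 2: x^-=[1.7521, -0.9191]  P^-=[0.1940 -0.1189; -0.1189 1.1557]  S=[0.4056]  K=[0.4315; 0.1627]  nu=[0.1250]  x^+=[1.8060, -0.8988]  P^+=[0.1185 -0.1474; -0.1474 1.1449]
step 3: x^-=[1.4719, -1.2504]  P^-=[0.1474 -0.1311; -0.1311 1.6073]  S=[0.3666]  K=[0.3448; 0.3439]  nu=[-0.6819]  x^+=[1.2368, -1.4850]  P^+=[0.1038 -0.1746; -0.1746 1.5639]
step 4: x^-=[0.9993, -1.8388]  P^-=[0.1371 -0.1499; -0.1499 2.1500]  S=[0.3642]  K=[0.3106; 0.5330]  nu=[1.5549]  x^+=[1.4822, -1.0101]  P^+=[0.1020 -0.2102; -0.2102 2.0466]

x_post = [1.4822, -1.0101]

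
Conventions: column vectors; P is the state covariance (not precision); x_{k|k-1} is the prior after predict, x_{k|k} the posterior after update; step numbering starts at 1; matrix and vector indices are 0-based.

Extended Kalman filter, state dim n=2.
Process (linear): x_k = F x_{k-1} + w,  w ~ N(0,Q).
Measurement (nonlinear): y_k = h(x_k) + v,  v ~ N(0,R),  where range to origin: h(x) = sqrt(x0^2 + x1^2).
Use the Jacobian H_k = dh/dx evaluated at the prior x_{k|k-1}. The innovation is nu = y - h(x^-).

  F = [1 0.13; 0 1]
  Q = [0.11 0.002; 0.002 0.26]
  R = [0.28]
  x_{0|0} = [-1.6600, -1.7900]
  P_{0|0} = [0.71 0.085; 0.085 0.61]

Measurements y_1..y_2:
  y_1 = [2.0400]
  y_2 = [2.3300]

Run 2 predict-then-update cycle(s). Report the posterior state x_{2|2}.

x_post = [-1.7773, -1.4912]

step 1: x^-=[-1.8927, -1.7900]  P^-=[0.8524 0.1663; 0.1663 0.8700]  H_jac=[-0.7265 -0.6871]  S=[1.3068]  K=[-0.5614; -0.5499]  nu=[-0.5651]  x^+=[-1.5755, -1.4793]  P^+=[0.4406 -0.2371; -0.2371 0.4748]
step 2: x^-=[-1.7678, -1.4793]  P^-=[0.4970 -0.1734; -0.1734 0.7348]  H_jac=[-0.7669 -0.6417]  S=[0.7042]  K=[-0.3832; -0.4808]  nu=[0.0250]  x^+=[-1.7773, -1.4912]  P^+=[0.3936 -0.3031; -0.3031 0.5720]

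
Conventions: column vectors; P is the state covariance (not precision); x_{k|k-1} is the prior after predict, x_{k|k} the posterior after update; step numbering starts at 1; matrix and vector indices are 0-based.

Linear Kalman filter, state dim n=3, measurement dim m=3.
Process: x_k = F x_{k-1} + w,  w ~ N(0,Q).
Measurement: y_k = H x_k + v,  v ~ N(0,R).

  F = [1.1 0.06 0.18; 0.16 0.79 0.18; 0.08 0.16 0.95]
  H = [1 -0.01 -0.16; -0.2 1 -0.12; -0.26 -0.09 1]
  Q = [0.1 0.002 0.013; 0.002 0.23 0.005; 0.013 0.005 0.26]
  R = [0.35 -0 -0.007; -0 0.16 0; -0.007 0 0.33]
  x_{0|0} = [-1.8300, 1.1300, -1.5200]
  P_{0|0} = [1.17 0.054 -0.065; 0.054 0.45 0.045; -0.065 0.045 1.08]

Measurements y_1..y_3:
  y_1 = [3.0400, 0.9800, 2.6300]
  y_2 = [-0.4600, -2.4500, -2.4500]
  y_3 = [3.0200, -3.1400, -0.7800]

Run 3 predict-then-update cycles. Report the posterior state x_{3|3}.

step 1: x^-=[-2.2188, 0.3263, -1.4096]  P^-=[1.5347 0.3038 0.2497; 0.3038 0.5985 0.2906; 0.2497 0.2906 1.2589]  S=[1.8319 -0.0524 -0.3721; -0.0524 0.6587 0.0529; -0.3721 0.0529 1.5295]  K=[0.8321 0.0091 0.0866; 0.1838 0.7683 0.1213; 0.1912 0.0864 0.8070]  nu=[5.0365, 0.0408, 3.4921]  x^+=[2.2751, 1.7069, 2.3749]  P^+=[0.3090 0.0764 0.1100; 0.0764 0.1468 0.0718; 0.1100 0.0718 0.3000]
step 2: x^-=[3.0325, 2.1399, 2.7112]  P^-=[0.5393 0.1762 0.2294; 0.1762 0.3854 0.1599; 0.2294 0.1599 0.5770]  S=[0.8277 0.0303 -0.0149; 0.0303 0.4774 0.0044; -0.0149 0.0044 0.8068]  K=[0.6053 0.0461 0.1018; 0.1540 0.6825 0.0976; 0.1722 0.0771 0.6262]  nu=[-3.0373, -3.6581, -4.1802]  x^+=[0.5999, -1.2325, -0.7114]  P^+=[0.2268 0.0640 0.0941; 0.0640 0.1291 0.0594; 0.0941 0.0594 0.2353]
step 3: x^-=[0.4579, -1.0058, -0.8251]  P^-=[0.4296 0.1424 0.1908; 0.1424 0.3625 0.1321; 0.1908 0.1321 0.5111]  S=[0.7292 0.0251 -0.0132; 0.0251 0.4676 -0.0048; -0.0132 -0.0048 0.7567]  K=[0.5455 0.0434 0.0975; 0.1396 0.6739 0.0892; 0.1562 0.0674 0.5973]  nu=[2.4200, -2.1417, 0.0736]  x^+=[1.6924, -2.1046, -0.5473]  P^+=[0.2047 0.0583 0.0868; 0.0583 0.1261 0.0550; 0.0868 0.0550 0.2235]

x_post = [1.6924, -2.1046, -0.5473]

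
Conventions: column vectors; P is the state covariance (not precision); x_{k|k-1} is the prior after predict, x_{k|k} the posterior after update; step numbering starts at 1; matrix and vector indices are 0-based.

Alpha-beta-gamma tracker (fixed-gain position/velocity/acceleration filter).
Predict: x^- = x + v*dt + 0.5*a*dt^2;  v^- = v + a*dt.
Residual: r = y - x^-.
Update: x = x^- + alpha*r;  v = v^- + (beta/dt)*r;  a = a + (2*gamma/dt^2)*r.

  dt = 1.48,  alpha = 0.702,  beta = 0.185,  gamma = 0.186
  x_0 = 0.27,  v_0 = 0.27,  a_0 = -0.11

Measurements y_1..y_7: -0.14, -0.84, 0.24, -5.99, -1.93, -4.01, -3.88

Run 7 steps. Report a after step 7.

step 1: x_pred=0.5491  r=-0.6891  x^+=0.0654  v^+=0.0211  a^+=-0.2270
step 2: x_pred=-0.1521  r=-0.6879  x^+=-0.6350  v^+=-0.4009  a^+=-0.3439
step 3: x_pred=-1.6050  r=1.8450  x^+=-0.3098  v^+=-0.6792  a^+=-0.0305
step 4: x_pred=-1.3485  r=-4.6415  x^+=-4.6068  v^+=-1.3046  a^+=-0.8188
step 5: x_pred=-7.4344  r=5.5044  x^+=-3.5703  v^+=-1.8284  a^+=0.1160
step 6: x_pred=-6.1492  r=2.1392  x^+=-4.6475  v^+=-1.3892  a^+=0.4793
step 7: x_pred=-6.1786  r=2.2986  x^+=-4.5650  v^+=-0.3925  a^+=0.8697

a_post = 0.8697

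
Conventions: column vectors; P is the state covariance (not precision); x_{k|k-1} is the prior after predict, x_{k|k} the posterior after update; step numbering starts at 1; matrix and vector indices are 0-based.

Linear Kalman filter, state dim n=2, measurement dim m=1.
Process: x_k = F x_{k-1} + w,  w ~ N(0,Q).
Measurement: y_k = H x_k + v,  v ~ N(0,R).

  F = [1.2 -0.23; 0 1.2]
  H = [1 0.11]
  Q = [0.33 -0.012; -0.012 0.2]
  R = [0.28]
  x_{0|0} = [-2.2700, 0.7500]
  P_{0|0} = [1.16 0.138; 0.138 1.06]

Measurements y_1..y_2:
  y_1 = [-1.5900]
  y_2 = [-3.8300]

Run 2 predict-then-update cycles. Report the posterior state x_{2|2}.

x_post = [-3.6195, 1.7894]

step 1: x^-=[-2.8965, 0.9000]  P^-=[1.9803 -0.1058; -0.1058 1.7264]  S=[2.2579]  K=[0.8719; 0.0372]  nu=[1.2075]  x^+=[-1.8437, 0.9450]  P^+=[0.2638 -0.1791; -0.1791 1.7233]
step 2: x^-=[-2.4298, 1.1339]  P^-=[0.9000 -0.7456; -0.7456 2.6815]  S=[1.0484]  K=[0.7802; -0.4298]  nu=[-1.5250]  x^+=[-3.6195, 1.7894]  P^+=[0.2618 -0.3940; -0.3940 2.4878]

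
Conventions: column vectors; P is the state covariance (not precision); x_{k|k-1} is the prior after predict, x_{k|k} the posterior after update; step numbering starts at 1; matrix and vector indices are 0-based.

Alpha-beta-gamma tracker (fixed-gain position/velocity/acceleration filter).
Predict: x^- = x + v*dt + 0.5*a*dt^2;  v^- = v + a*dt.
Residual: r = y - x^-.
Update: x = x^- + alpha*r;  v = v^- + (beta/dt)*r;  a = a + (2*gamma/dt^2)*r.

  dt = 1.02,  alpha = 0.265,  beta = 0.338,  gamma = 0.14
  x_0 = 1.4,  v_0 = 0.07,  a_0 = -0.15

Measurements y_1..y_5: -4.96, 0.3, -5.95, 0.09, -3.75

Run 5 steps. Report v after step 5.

v_post = 1.9682

step 1: x_pred=1.3934  r=-6.3534  x^+=-0.2903  v^+=-2.1883  a^+=-1.8599
step 2: x_pred=-3.4899  r=3.7899  x^+=-2.4856  v^+=-2.8295  a^+=-0.8399
step 3: x_pred=-5.8086  r=-0.1414  x^+=-5.8461  v^+=-3.7331  a^+=-0.8780
step 4: x_pred=-10.1105  r=10.2005  x^+=-7.4074  v^+=-1.2484  a^+=1.8673
step 5: x_pred=-7.7094  r=3.9594  x^+=-6.6602  v^+=1.9682  a^+=2.9329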